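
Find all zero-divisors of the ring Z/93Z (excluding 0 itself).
An element a ∈ Z/93Z (with a ≠ 0) is a zero-divisor iff gcd(a, 93) > 1 (because a is a unit precisely when gcd(a, n) = 1, and in Z/nZ every nonzero, non-unit element is a zero-divisor). Scan a = 1, ..., 92 and keep those with gcd(a, 93) > 1:
  gcd(3, 93) = 3, gcd(6, 93) = 3, gcd(9, 93) = 3, gcd(12, 93) = 3, gcd(15, 93) = 3, gcd(18, 93) = 3, gcd(21, 93) = 3, gcd(24, 93) = 3, gcd(27, 93) = 3, gcd(30, 93) = 3, gcd(31, 93) = 31, gcd(33, 93) = 3, gcd(36, 93) = 3, gcd(39, 93) = 3, gcd(42, 93) = 3, gcd(45, 93) = 3, gcd(48, 93) = 3, gcd(51, 93) = 3, gcd(54, 93) = 3, gcd(57, 93) = 3, gcd(60, 93) = 3, gcd(62, 93) = 31, gcd(63, 93) = 3, gcd(66, 93) = 3, gcd(69, 93) = 3, gcd(72, 93) = 3, gcd(75, 93) = 3, gcd(78, 93) = 3, gcd(81, 93) = 3, gcd(84, 93) = 3, gcd(87, 93) = 3, gcd(90, 93) = 3.
All other a ∈ {1, ..., 92} have gcd(a, 93) = 1 and are units. So the nonzero zero-divisors are exactly the 32 values of a appearing in this scan.

Final answer: nonzero zero-divisors of Z/93Z = {3, 6, 9, 12, 15, 18, 21, 24, 27, 30, 31, 33, 36, 39, 42, 45, 48, 51, 54, 57, 60, 62, 63, 66, 69, 72, 75, 78, 81, 84, 87, 90}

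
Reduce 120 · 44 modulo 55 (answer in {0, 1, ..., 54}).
Reduce the factors first: 120 ≡ 10 (mod 55), so 120 · 44 ≡ 10 · 44 (mod 55). 10 · 44 = 440. Dividing by 55: 440 = 8·55 + 0. So (120 · 44) mod 55 = 0.

Final answer: 0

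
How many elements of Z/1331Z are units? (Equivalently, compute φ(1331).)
Z/1331Z has φ(1331) = 1210 units

An element a ∈ Z/1331Z is a unit iff gcd(a, 1331) = 1, so the number of units is φ(1331). φ is multiplicative, with φ(p^e) = p^e − p^(e−1). Factorise 1331 = 11^3. Then
  φ(1331) = (11^3 − 11^2) = 1210 = 1210.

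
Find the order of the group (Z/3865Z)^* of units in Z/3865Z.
|(Z/3865Z)^*| = 3088

(Z/3865Z)^* consists of the classes a with gcd(a, 3865) = 1, so its order is φ(3865). φ is multiplicative, with φ(p^e) = p^e − p^(e−1). Factorise 3865 = 5 · 773. Then
  φ(3865) = (5 − 1) · (773 − 1) = 4 · 772 = 3088.
Thus |(Z/3865Z)^*| = 3088.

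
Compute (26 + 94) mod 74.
46

Reduce the summands first: 94 ≡ 20 (mod 74), so 26 + 94 ≡ 26 + 20 (mod 74). 26 + 20 = 46; 46 = 0·74 + 46, so (26 + 94) mod 74 = 46.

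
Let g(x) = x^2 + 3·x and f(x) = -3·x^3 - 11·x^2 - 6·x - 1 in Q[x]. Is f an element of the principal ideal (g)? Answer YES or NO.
In Q[x] the ideal (g) consists of all multiples of g, so f ∈ (g) iff g | f, i.e. iff the remainder of f on division by g is 0. Divide f by g (g is monic, so eliminate the leading term of the running remainder at each step):
  leading term -3·x^3: subtract (-3·x)·g(x) = -3·x^3 - 9·x^2, leaving -2·x^2 - 6·x - 1
  leading term -2·x^2: subtract (-2)·g(x) = -2·x^2 - 6·x, leaving -1
The remainder r(x) = -1 ≠ 0 (and deg r < deg g), so g ∤ f, i.e. f ∉ (g).

Final answer: NO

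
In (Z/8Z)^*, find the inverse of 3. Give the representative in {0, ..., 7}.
Apply the extended Euclidean algorithm to (8, 3), tracking rows (r, s, t) with s·8 + t·3 = r. Each division r_prev = q·r_cur + r_new produces the new row as (previous row) − q·(current row):
  row A: (8, 1, 0)   [1·8 + 0·3 = 8]
  row B: (3, 0, 1)   [0·8 + 1·3 = 3]
  8 = 2·3 + 2   → row C = row A − 2·row B = (2, 1, −2)   [check: 1·8 − 2·3 = 2]
  3 = 1·2 + 1   → row D = row B − 1·row C = (1, −1, 3)   [check: −1·8 + 3·3 = 1]
  2 = 2·1 + 0   → remainder 0, stop. gcd = 1 (last nonzero row D).
The gcd is 1, so 3 is invertible mod 8. The last nonzero row gives −1·8 + 3·3 = 1, so t = 3. So 3^(−1) ≡ 3 (mod 8). Verify: 3 · 3 = 9 ≡ 1 (mod 8). ✓

Final answer: 3^(−1) ≡ 3 (mod 8)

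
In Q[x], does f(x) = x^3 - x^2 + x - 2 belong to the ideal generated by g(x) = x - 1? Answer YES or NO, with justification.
In Q[x] the ideal (g) consists of all multiples of g, so f ∈ (g) iff g | f, i.e. iff the remainder of f on division by g is 0. Divide f by g (g is monic, so eliminate the leading term of the running remainder at each step):
  leading term x^3: subtract (x^2)·g(x) = x^3 - x^2, leaving x - 2
  leading term x: subtract (1)·g(x) = x - 1, leaving -1
The remainder r(x) = -1 ≠ 0 (and deg r < deg g), so g ∤ f, i.e. f ∉ (g).

Final answer: NO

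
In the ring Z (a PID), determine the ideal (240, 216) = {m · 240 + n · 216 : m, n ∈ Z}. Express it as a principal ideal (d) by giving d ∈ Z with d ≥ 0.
In the PID Z, (a, b) is generated by gcd(a, b). Compute gcd(240, 216) with the extended Euclidean algorithm, tracking rows (r, s, t) with s·240 + t·216 = r:
  row A: (240, 1, 0)   [1·240 + 0·216 = 240]
  row B: (216, 0, 1)   [0·240 + 1·216 = 216]
  240 = 1·216 + 24   → row C = row A − 1·row B = (24, 1, −1)   [check: 1·240 − 1·216 = 24]
  216 = 9·24 + 0   → remainder 0, stop. gcd = 24 (last nonzero row C).
So gcd(240, 216) = 24, with Bézout identity 1·240 − 1·216 = 24. Containment (⊇): the Bézout identity exhibits 24 as an element of (240, 216), giving (24) ⊆ (240, 216). Containment (⊆): since 24 | 240 and 24 | 216 (240 = 24·10, 216 = 24·9), every Z-linear combination of 240 and 216 is divisible by 24, so (240, 216) ⊆ (24). Therefore (240, 216) = (24), d = 24.

Final answer: (240, 216) = (24); d = 24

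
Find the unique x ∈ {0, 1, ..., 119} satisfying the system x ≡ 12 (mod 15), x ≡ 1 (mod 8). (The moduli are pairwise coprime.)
x ≡ 57 (mod 120); the representative in [0, 120) is 57

The moduli 15, 8 are pairwise coprime, so by the CRT there is a unique solution mod 15·8 = 120.
Solve by successive substitution. Start with x ≡ 12 (mod 15).
  Combine with x ≡ 1 (mod 8): write x = 12 + 15·t and require 12 + 15·t ≡ 1 (mod 8), i.e. 15·t ≡ 1 − 12 ≡ 5 (mod 8). Since 15^(−1) ≡ 7 (mod 8) (15 ≡ 7 (mod 8)), t ≡ 7·5 ≡ 3 (mod 8). So x ≡ 12 + 15·3 = 57 (mod 120).
Unique solution in [0, 120): x = 57.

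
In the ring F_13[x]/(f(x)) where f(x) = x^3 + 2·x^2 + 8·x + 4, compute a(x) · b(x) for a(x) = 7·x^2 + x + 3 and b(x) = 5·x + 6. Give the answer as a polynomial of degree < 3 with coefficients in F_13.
Multiply as integer polynomials: a · b = 35·x^3 + 47·x^2 + 21·x + 18. Reducing coefficients mod 13: a · b ≡ 9·x^3 + 8·x^2 + 8·x + 5. Now divide by f(x) = x^3 + 2·x^2 + 8·x + 4 in F_13[x], eliminating the leading term at each step:
  leading term 9·x^3: subtract (9)·f(x) = 9·x^3 + 5·x^2 + 7·x + 10, leaving 3·x^2 + x + 8 (coefficients mod 13)
The degree is now < 3, so this is the remainder. Hence a · b ≡ 3·x^2 + x + 8 in F_13[x]/(f).

Final answer: a · b ≡ 3·x^2 + x + 8 (mod f(x))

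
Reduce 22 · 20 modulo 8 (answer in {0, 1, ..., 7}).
0

Reduce the factors first: 22 ≡ 6, 20 ≡ 4 (mod 8), so 22 · 20 ≡ 6 · 4 (mod 8). 6 · 4 = 24. Dividing by 8: 24 = 3·8 + 0. So (22 · 20) mod 8 = 0.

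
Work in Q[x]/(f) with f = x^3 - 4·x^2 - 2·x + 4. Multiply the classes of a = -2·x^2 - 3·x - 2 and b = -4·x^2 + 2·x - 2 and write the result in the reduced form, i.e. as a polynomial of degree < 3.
a · b ≡ 182·x^2 + 50·x - 156 (mod f(x))

First multiply in Q[x] without reducing: a · b = 8·x^4 + 8·x^3 + 6·x^2 + 2·x + 4. Now divide by f(x) = x^3 - 4·x^2 - 2·x + 4, eliminating the leading term at each step:
  leading term 8·x^4: subtract (8·x)·f(x) = 8·x^4 - 32·x^3 - 16·x^2 + 32·x, leaving 40·x^3 + 22·x^2 - 30·x + 4
  leading term 40·x^3: subtract (40)·f(x) = 40·x^3 - 160·x^2 - 80·x + 160, leaving 182·x^2 + 50·x - 156
The degree is now < 3, so this is the remainder. Hence a · b ≡ 182·x^2 + 50·x - 156 in Q[x]/(f).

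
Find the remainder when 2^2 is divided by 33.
Use repeated squaring. Binary(2) = 10. Walk through the bits of the exponent 2 left-to-right: at each bit after the leading one, square the running value, then multiply by 2 if the bit is 1 (always reducing mod 33):
  bit 1 = 1 (leading): start with 2.
  bit 2 = 0: square 2^2 = 4 (mod 33).
Final value: 2^2 ≡ 4 (mod 33).

Final answer: 4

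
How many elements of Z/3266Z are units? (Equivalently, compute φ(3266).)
An element a ∈ Z/3266Z is a unit iff gcd(a, 3266) = 1, so the number of units is φ(3266). φ is multiplicative, with φ(p^e) = p^e − p^(e−1). Factorise 3266 = 2 · 23 · 71. Then
  φ(3266) = (2 − 1) · (23 − 1) · (71 − 1) = 1 · 22 · 70 = 1540.

Final answer: Z/3266Z has φ(3266) = 1540 units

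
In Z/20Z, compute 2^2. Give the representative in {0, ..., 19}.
4

Use repeated squaring. Binary(2) = 10. Walk through the bits of the exponent 2 left-to-right: at each bit after the leading one, square the running value, then multiply by 2 if the bit is 1 (always reducing mod 20):
  bit 1 = 1 (leading): start with 2.
  bit 2 = 0: square 2^2 = 4 (mod 20).
Final value: 2^2 ≡ 4 (mod 20).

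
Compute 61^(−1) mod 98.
61^(−1) ≡ 45 (mod 98)

Apply the extended Euclidean algorithm to (98, 61), tracking rows (r, s, t) with s·98 + t·61 = r. Each division r_prev = q·r_cur + r_new produces the new row as (previous row) − q·(current row):
  row A: (98, 1, 0)   [1·98 + 0·61 = 98]
  row B: (61, 0, 1)   [0·98 + 1·61 = 61]
  98 = 1·61 + 37   → row C = row A − 1·row B = (37, 1, −1)   [check: 1·98 − 1·61 = 37]
  61 = 1·37 + 24   → row D = row B − 1·row C = (24, −1, 2)   [check: −1·98 + 2·61 = 24]
  37 = 1·24 + 13   → row E = row C − 1·row D = (13, 2, −3)   [check: 2·98 − 3·61 = 13]
  24 = 1·13 + 11   → row F = row D − 1·row E = (11, −3, 5)   [check: −3·98 + 5·61 = 11]
  13 = 1·11 + 2   → row G = row E − 1·row F = (2, 5, −8)   [check: 5·98 − 8·61 = 2]
  11 = 5·2 + 1   → row H = row F − 5·row G = (1, −28, 45)   [check: −28·98 + 45·61 = 1]
  2 = 2·1 + 0   → remainder 0, stop. gcd = 1 (last nonzero row H).
The gcd is 1, so 61 is invertible mod 98. The last nonzero row gives −28·98 + 45·61 = 1, so t = 45. So 61^(−1) ≡ 45 (mod 98). Verify: 61 · 45 = 2745 ≡ 1 (mod 98). ✓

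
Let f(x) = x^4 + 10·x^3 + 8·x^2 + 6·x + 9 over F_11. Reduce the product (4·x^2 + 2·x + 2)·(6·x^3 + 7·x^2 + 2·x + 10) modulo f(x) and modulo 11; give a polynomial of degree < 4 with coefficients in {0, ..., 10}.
Multiply as integer polynomials: a · b = 24·x^5 + 40·x^4 + 34·x^3 + 58·x^2 + 24·x + 20. Reducing coefficients mod 11: a · b ≡ 2·x^5 + 7·x^4 + x^3 + 3·x^2 + 2·x + 9. Now divide by f(x) = x^4 + 10·x^3 + 8·x^2 + 6·x + 9 in F_11[x], eliminating the leading term at each step:
  leading term 2·x^5: subtract (2·x)·f(x) = 2·x^5 + 9·x^4 + 5·x^3 + x^2 + 7·x, leaving 9·x^4 + 7·x^3 + 2·x^2 + 6·x + 9 (coefficients mod 11)
  leading term 9·x^4: subtract (9)·f(x) = 9·x^4 + 2·x^3 + 6·x^2 + 10·x + 4, leaving 5·x^3 + 7·x^2 + 7·x + 5 (coefficients mod 11)
The degree is now < 4, so this is the remainder. Hence a · b ≡ 5·x^3 + 7·x^2 + 7·x + 5 in F_11[x]/(f).

Final answer: a · b ≡ 5·x^3 + 7·x^2 + 7·x + 5 (mod f(x))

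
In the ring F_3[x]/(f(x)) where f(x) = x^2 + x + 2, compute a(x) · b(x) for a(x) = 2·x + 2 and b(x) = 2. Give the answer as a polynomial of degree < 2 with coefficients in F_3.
Multiply as integer polynomials: a · b = 4·x + 4. Reducing coefficients mod 3: a · b ≡ x + 1. This already has degree < 2, so no reduction by f is needed. Hence a · b ≡ x + 1 in F_3[x]/(f).

Final answer: a · b ≡ x + 1 (mod f(x))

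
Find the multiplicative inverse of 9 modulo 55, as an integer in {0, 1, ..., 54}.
9^(−1) ≡ 49 (mod 55)

Apply the extended Euclidean algorithm to (55, 9), tracking rows (r, s, t) with s·55 + t·9 = r. Each division r_prev = q·r_cur + r_new produces the new row as (previous row) − q·(current row):
  row A: (55, 1, 0)   [1·55 + 0·9 = 55]
  row B: (9, 0, 1)   [0·55 + 1·9 = 9]
  55 = 6·9 + 1   → row C = row A − 6·row B = (1, 1, −6)   [check: 1·55 − 6·9 = 1]
  9 = 9·1 + 0   → remainder 0, stop. gcd = 1 (last nonzero row C).
The gcd is 1, so 9 is invertible mod 55. The last nonzero row gives 1·55 − 6·9 = 1, so t = −6. So 9^(−1) ≡ −6 ≡ 49 (mod 55). Verify: 9 · 49 = 441 ≡ 1 (mod 55). ✓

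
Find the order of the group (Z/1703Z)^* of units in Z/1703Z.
|(Z/1703Z)^*| = 1560

(Z/1703Z)^* consists of the classes a with gcd(a, 1703) = 1, so its order is φ(1703). φ is multiplicative, with φ(p^e) = p^e − p^(e−1). Factorise 1703 = 13 · 131. Then
  φ(1703) = (13 − 1) · (131 − 1) = 12 · 130 = 1560.
Thus |(Z/1703Z)^*| = 1560.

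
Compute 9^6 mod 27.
Use repeated squaring. Binary(6) = 110. Walk through the bits of the exponent 6 left-to-right: at each bit after the leading one, square the running value, then multiply by 9 if the bit is 1 (always reducing mod 27):
  bit 1 = 1 (leading): start with 9.
  bit 2 = 1: square 9^2 = 81 ≡ 0; bit is 1, so multiply 0·9 = 0 (mod 27).
  bit 3 = 0: square 0^2 = 0 (mod 27).
Final value: 9^6 ≡ 0 (mod 27).

Final answer: 0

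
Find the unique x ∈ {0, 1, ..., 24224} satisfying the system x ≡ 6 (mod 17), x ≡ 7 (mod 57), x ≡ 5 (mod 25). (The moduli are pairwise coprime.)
x ≡ 805 (mod 24225); the representative in [0, 24225) is 805

The moduli 17, 57, 25 are pairwise coprime, so by the CRT there is a unique solution mod 17·57·25 = 24225.
Solve by successive substitution. Start with x ≡ 6 (mod 17).
  Combine with x ≡ 7 (mod 57): write x = 6 + 17·t and require 6 + 17·t ≡ 7 (mod 57), i.e. 17·t ≡ 7 − 6 ≡ 1 (mod 57). Since 17^(−1) ≡ 47 (mod 57), t ≡ 47·1 ≡ 47 (mod 57). So x ≡ 6 + 17·47 = 805 (mod 969).
  Combine with x ≡ 5 (mod 25): write x = 805 + 969·t and require 805 + 969·t ≡ 5 (mod 25), i.e. 969·t ≡ 5 − 805 ≡ 0 (mod 25). Since 969^(−1) ≡ 4 (mod 25) (969 ≡ 19 (mod 25)), t ≡ 4·0 ≡ 0 (mod 25). So x ≡ 805 + 969·0 = 805 (mod 24225).
Unique solution in [0, 24225): x = 805.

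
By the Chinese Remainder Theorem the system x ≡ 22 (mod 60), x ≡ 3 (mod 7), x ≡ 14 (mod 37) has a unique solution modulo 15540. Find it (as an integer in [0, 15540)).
x ≡ 14962 (mod 15540); the representative in [0, 15540) is 14962

The moduli 60, 7, 37 are pairwise coprime, so by the CRT there is a unique solution mod 60·7·37 = 15540.
Solve by successive substitution. Start with x ≡ 22 (mod 60).
  Combine with x ≡ 3 (mod 7): write x = 22 + 60·t and require 22 + 60·t ≡ 3 (mod 7), i.e. 60·t ≡ 3 − 22 ≡ 2 (mod 7). Since 60^(−1) ≡ 2 (mod 7) (60 ≡ 4 (mod 7)), t ≡ 2·2 ≡ 4 (mod 7). So x ≡ 22 + 60·4 = 262 (mod 420).
  Combine with x ≡ 14 (mod 37): write x = 262 + 420·t and require 262 + 420·t ≡ 14 (mod 37), i.e. 420·t ≡ 14 − 262 ≡ 11 (mod 37). Since 420^(−1) ≡ 20 (mod 37) (420 ≡ 13 (mod 37)), t ≡ 20·11 ≡ 35 (mod 37). So x ≡ 262 + 420·35 = 14962 (mod 15540).
Unique solution in [0, 15540): x = 14962.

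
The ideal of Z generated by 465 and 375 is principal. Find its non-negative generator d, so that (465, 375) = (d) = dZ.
(465, 375) = (15); d = 15

In the PID Z, (a, b) is generated by gcd(a, b). Compute gcd(465, 375) with the extended Euclidean algorithm, tracking rows (r, s, t) with s·465 + t·375 = r:
  row A: (465, 1, 0)   [1·465 + 0·375 = 465]
  row B: (375, 0, 1)   [0·465 + 1·375 = 375]
  465 = 1·375 + 90   → row C = row A − 1·row B = (90, 1, −1)   [check: 1·465 − 1·375 = 90]
  375 = 4·90 + 15   → row D = row B − 4·row C = (15, −4, 5)   [check: −4·465 + 5·375 = 15]
  90 = 6·15 + 0   → remainder 0, stop. gcd = 15 (last nonzero row D).
So gcd(465, 375) = 15, with Bézout identity −4·465 + 5·375 = 15. Containment (⊇): the Bézout identity exhibits 15 as an element of (465, 375), giving (15) ⊆ (465, 375). Containment (⊆): since 15 | 465 and 15 | 375 (465 = 15·31, 375 = 15·25), every Z-linear combination of 465 and 375 is divisible by 15, so (465, 375) ⊆ (15). Therefore (465, 375) = (15), d = 15.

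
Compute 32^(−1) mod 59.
32^(−1) ≡ 24 (mod 59)

Apply the extended Euclidean algorithm to (59, 32), tracking rows (r, s, t) with s·59 + t·32 = r. Each division r_prev = q·r_cur + r_new produces the new row as (previous row) − q·(current row):
  row A: (59, 1, 0)   [1·59 + 0·32 = 59]
  row B: (32, 0, 1)   [0·59 + 1·32 = 32]
  59 = 1·32 + 27   → row C = row A − 1·row B = (27, 1, −1)   [check: 1·59 − 1·32 = 27]
  32 = 1·27 + 5   → row D = row B − 1·row C = (5, −1, 2)   [check: −1·59 + 2·32 = 5]
  27 = 5·5 + 2   → row E = row C − 5·row D = (2, 6, −11)   [check: 6·59 − 11·32 = 2]
  5 = 2·2 + 1   → row F = row D − 2·row E = (1, −13, 24)   [check: −13·59 + 24·32 = 1]
  2 = 2·1 + 0   → remainder 0, stop. gcd = 1 (last nonzero row F).
The gcd is 1, so 32 is invertible mod 59. The last nonzero row gives −13·59 + 24·32 = 1, so t = 24. So 32^(−1) ≡ 24 (mod 59). Verify: 32 · 24 = 768 ≡ 1 (mod 59). ✓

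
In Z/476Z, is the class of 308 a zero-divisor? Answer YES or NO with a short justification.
YES

gcd(308, 476) = 28 > 1, so 308 is not a unit in Z/476Z. In Z/nZ every nonzero non-unit is a zero-divisor: explicitly, take b = 476/gcd = 17 ≠ 0 (mod 476); then 308·17 = 5236 = 11·476, i.e. 308·17 ≡ 0 (mod 476). So 308 is a zero-divisor.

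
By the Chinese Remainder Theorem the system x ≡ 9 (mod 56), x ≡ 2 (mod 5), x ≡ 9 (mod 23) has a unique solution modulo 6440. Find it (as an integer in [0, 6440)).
x ≡ 1297 (mod 6440); the representative in [0, 6440) is 1297

The moduli 56, 5, 23 are pairwise coprime, so by the CRT there is a unique solution mod 56·5·23 = 6440.
Solve by successive substitution. Start with x ≡ 9 (mod 56).
  Combine with x ≡ 2 (mod 5): write x = 9 + 56·t and require 9 + 56·t ≡ 2 (mod 5), i.e. 56·t ≡ 2 − 9 ≡ 3 (mod 5). Since 56^(−1) ≡ 1 (mod 5) (56 ≡ 1 (mod 5)), t ≡ 1·3 ≡ 3 (mod 5). So x ≡ 9 + 56·3 = 177 (mod 280).
  Combine with x ≡ 9 (mod 23): write x = 177 + 280·t and require 177 + 280·t ≡ 9 (mod 23), i.e. 280·t ≡ 9 − 177 ≡ 16 (mod 23). Since 280^(−1) ≡ 6 (mod 23) (280 ≡ 4 (mod 23)), t ≡ 6·16 ≡ 4 (mod 23). So x ≡ 177 + 280·4 = 1297 (mod 6440).
Unique solution in [0, 6440): x = 1297.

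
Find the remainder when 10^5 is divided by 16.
0

Use repeated squaring. Binary(5) = 101. Walk through the bits of the exponent 5 left-to-right: at each bit after the leading one, square the running value, then multiply by 10 if the bit is 1 (always reducing mod 16):
  bit 1 = 1 (leading): start with 10.
  bit 2 = 0: square 10^2 = 100 ≡ 4 (mod 16).
  bit 3 = 1: square 4^2 = 16 ≡ 0; bit is 1, so multiply 0·10 = 0 (mod 16).
Final value: 10^5 ≡ 0 (mod 16).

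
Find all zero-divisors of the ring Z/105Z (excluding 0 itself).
An element a ∈ Z/105Z (with a ≠ 0) is a zero-divisor iff gcd(a, 105) > 1 (because a is a unit precisely when gcd(a, n) = 1, and in Z/nZ every nonzero, non-unit element is a zero-divisor). Scan a = 1, ..., 104 and keep those with gcd(a, 105) > 1:
  gcd(3, 105) = 3, gcd(5, 105) = 5, gcd(6, 105) = 3, gcd(7, 105) = 7, gcd(9, 105) = 3, gcd(10, 105) = 5, gcd(12, 105) = 3, gcd(14, 105) = 7, gcd(15, 105) = 15, gcd(18, 105) = 3, gcd(20, 105) = 5, gcd(21, 105) = 21, gcd(24, 105) = 3, gcd(25, 105) = 5, gcd(27, 105) = 3, gcd(28, 105) = 7, gcd(30, 105) = 15, gcd(33, 105) = 3, gcd(35, 105) = 35, gcd(36, 105) = 3, gcd(39, 105) = 3, gcd(40, 105) = 5, gcd(42, 105) = 21, gcd(45, 105) = 15, gcd(48, 105) = 3, gcd(49, 105) = 7, gcd(50, 105) = 5, gcd(51, 105) = 3, gcd(54, 105) = 3, gcd(55, 105) = 5, gcd(56, 105) = 7, gcd(57, 105) = 3, gcd(60, 105) = 15, gcd(63, 105) = 21, gcd(65, 105) = 5, gcd(66, 105) = 3, gcd(69, 105) = 3, gcd(70, 105) = 35, gcd(72, 105) = 3, gcd(75, 105) = 15, gcd(77, 105) = 7, gcd(78, 105) = 3, gcd(80, 105) = 5, gcd(81, 105) = 3, gcd(84, 105) = 21, gcd(85, 105) = 5, gcd(87, 105) = 3, gcd(90, 105) = 15, gcd(91, 105) = 7, gcd(93, 105) = 3, gcd(95, 105) = 5, gcd(96, 105) = 3, gcd(98, 105) = 7, gcd(99, 105) = 3, gcd(100, 105) = 5, gcd(102, 105) = 3.
All other a ∈ {1, ..., 104} have gcd(a, 105) = 1 and are units. So the nonzero zero-divisors are exactly the 56 values of a appearing in this scan.

Final answer: nonzero zero-divisors of Z/105Z = {3, 5, 6, 7, 9, 10, 12, 14, 15, 18, 20, 21, 24, 25, 27, 28, 30, 33, 35, 36, 39, 40, 42, 45, 48, 49, 50, 51, 54, 55, 56, 57, 60, 63, 65, 66, 69, 70, 72, 75, 77, 78, 80, 81, 84, 85, 87, 90, 91, 93, 95, 96, 98, 99, 100, 102}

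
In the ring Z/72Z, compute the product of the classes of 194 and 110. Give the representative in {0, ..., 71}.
Reduce the factors first: 194 ≡ 50, 110 ≡ 38 (mod 72), so 194 · 110 ≡ 50 · 38 (mod 72). 50 · 38 = 1900. Dividing by 72: 1900 = 26·72 + 28. So (194 · 110) mod 72 = 28.

Final answer: 28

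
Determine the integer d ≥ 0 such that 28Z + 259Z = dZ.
In the PID Z, (a, b) is generated by gcd(a, b). Compute gcd(259, 28) with the extended Euclidean algorithm, tracking rows (r, s, t) with s·259 + t·28 = r:
  row A: (259, 1, 0)   [1·259 + 0·28 = 259]
  row B: (28, 0, 1)   [0·259 + 1·28 = 28]
  259 = 9·28 + 7   → row C = row A − 9·row B = (7, 1, −9)   [check: 1·259 − 9·28 = 7]
  28 = 4·7 + 0   → remainder 0, stop. gcd = 7 (last nonzero row C).
So gcd(28, 259) = 7, with Bézout identity 1·259 − 9·28 = 7. Containment (⊇): the Bézout identity exhibits 7 as an element of (28, 259), giving (7) ⊆ (28, 259). Containment (⊆): since 7 | 28 and 7 | 259 (28 = 7·4, 259 = 7·37), every Z-linear combination of 28 and 259 is divisible by 7, so (28, 259) ⊆ (7). Therefore (28, 259) = (7), d = 7.

Final answer: (28, 259) = (7); d = 7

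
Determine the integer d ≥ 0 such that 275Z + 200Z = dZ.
(275, 200) = (25); d = 25

In the PID Z, (a, b) is generated by gcd(a, b). Compute gcd(275, 200) with the extended Euclidean algorithm, tracking rows (r, s, t) with s·275 + t·200 = r:
  row A: (275, 1, 0)   [1·275 + 0·200 = 275]
  row B: (200, 0, 1)   [0·275 + 1·200 = 200]
  275 = 1·200 + 75   → row C = row A − 1·row B = (75, 1, −1)   [check: 1·275 − 1·200 = 75]
  200 = 2·75 + 50   → row D = row B − 2·row C = (50, −2, 3)   [check: −2·275 + 3·200 = 50]
  75 = 1·50 + 25   → row E = row C − 1·row D = (25, 3, −4)   [check: 3·275 − 4·200 = 25]
  50 = 2·25 + 0   → remainder 0, stop. gcd = 25 (last nonzero row E).
So gcd(275, 200) = 25, with Bézout identity 3·275 − 4·200 = 25. Containment (⊇): the Bézout identity exhibits 25 as an element of (275, 200), giving (25) ⊆ (275, 200). Containment (⊆): since 25 | 275 and 25 | 200 (275 = 25·11, 200 = 25·8), every Z-linear combination of 275 and 200 is divisible by 25, so (275, 200) ⊆ (25). Therefore (275, 200) = (25), d = 25.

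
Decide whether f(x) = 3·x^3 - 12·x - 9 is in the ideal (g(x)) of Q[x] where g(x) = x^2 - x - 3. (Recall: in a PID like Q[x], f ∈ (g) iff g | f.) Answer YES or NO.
In Q[x] the ideal (g) consists of all multiples of g, so f ∈ (g) iff g | f, i.e. iff the remainder of f on division by g is 0. Divide f by g (g is monic, so eliminate the leading term of the running remainder at each step):
  leading term 3·x^3: subtract (3·x)·g(x) = 3·x^3 - 3·x^2 - 9·x, leaving 3·x^2 - 3·x - 9
  leading term 3·x^2: subtract (3)·g(x) = 3·x^2 - 3·x - 9, leaving 0
The remainder is 0, so f(x) = g(x) · h(x) with h(x) = 3·x + 3. Hence g | f, i.e. f ∈ (g).

Final answer: YES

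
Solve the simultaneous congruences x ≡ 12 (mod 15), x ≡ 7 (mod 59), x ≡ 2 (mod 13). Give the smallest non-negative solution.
x ≡ 3252 (mod 11505); the representative in [0, 11505) is 3252

The moduli 15, 59, 13 are pairwise coprime, so by the CRT there is a unique solution mod 15·59·13 = 11505.
Solve by successive substitution. Start with x ≡ 12 (mod 15).
  Combine with x ≡ 7 (mod 59): write x = 12 + 15·t and require 12 + 15·t ≡ 7 (mod 59), i.e. 15·t ≡ 7 − 12 ≡ 54 (mod 59). Since 15^(−1) ≡ 4 (mod 59), t ≡ 4·54 ≡ 39 (mod 59). So x ≡ 12 + 15·39 = 597 (mod 885).
  Combine with x ≡ 2 (mod 13): write x = 597 + 885·t and require 597 + 885·t ≡ 2 (mod 13), i.e. 885·t ≡ 2 − 597 ≡ 3 (mod 13). Since 885^(−1) ≡ 1 (mod 13) (885 ≡ 1 (mod 13)), t ≡ 1·3 ≡ 3 (mod 13). So x ≡ 597 + 885·3 = 3252 (mod 11505).
Unique solution in [0, 11505): x = 3252.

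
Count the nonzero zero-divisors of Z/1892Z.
Z/1892Z has 1051 nonzero zero-divisors

In Z/1892Z each nonzero element is either a unit (gcd with 1892 is 1) or a zero-divisor (gcd > 1). The number of units is φ(1892): factorise 1892 = 2^2 · 11 · 43, so φ(1892) = (2^2 − 2^1) · (11 − 1) · (43 − 1) = 2 · 10 · 42 = 840. The nonzero elements number 1892 − 1 = 1891. Hence the nonzero zero-divisors number 1891 − 840 = 1051.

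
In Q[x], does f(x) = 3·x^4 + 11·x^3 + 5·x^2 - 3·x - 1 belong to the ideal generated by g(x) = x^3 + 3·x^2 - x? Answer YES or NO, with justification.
In Q[x] the ideal (g) consists of all multiples of g, so f ∈ (g) iff g | f, i.e. iff the remainder of f on division by g is 0. Divide f by g (g is monic, so eliminate the leading term of the running remainder at each step):
  leading term 3·x^4: subtract (3·x)·g(x) = 3·x^4 + 9·x^3 - 3·x^2, leaving 2·x^3 + 8·x^2 - 3·x - 1
  leading term 2·x^3: subtract (2)·g(x) = 2·x^3 + 6·x^2 - 2·x, leaving 2·x^2 - x - 1
The remainder r(x) = 2·x^2 - x - 1 ≠ 0 (and deg r < deg g), so g ∤ f, i.e. f ∉ (g).

Final answer: NO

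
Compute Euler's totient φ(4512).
φ is multiplicative, with φ(p^e) = p^e − p^(e−1). Factorise 4512 = 2^5 · 3 · 47. Then
  φ(4512) = (2^5 − 2^4) · (3 − 1) · (47 − 1) = 16 · 2 · 46 = 1472.

Final answer: φ(4512) = 1472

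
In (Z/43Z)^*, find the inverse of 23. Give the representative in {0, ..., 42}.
Apply the extended Euclidean algorithm to (43, 23), tracking rows (r, s, t) with s·43 + t·23 = r. Each division r_prev = q·r_cur + r_new produces the new row as (previous row) − q·(current row):
  row A: (43, 1, 0)   [1·43 + 0·23 = 43]
  row B: (23, 0, 1)   [0·43 + 1·23 = 23]
  43 = 1·23 + 20   → row C = row A − 1·row B = (20, 1, −1)   [check: 1·43 − 1·23 = 20]
  23 = 1·20 + 3   → row D = row B − 1·row C = (3, −1, 2)   [check: −1·43 + 2·23 = 3]
  20 = 6·3 + 2   → row E = row C − 6·row D = (2, 7, −13)   [check: 7·43 − 13·23 = 2]
  3 = 1·2 + 1   → row F = row D − 1·row E = (1, −8, 15)   [check: −8·43 + 15·23 = 1]
  2 = 2·1 + 0   → remainder 0, stop. gcd = 1 (last nonzero row F).
The gcd is 1, so 23 is invertible mod 43. The last nonzero row gives −8·43 + 15·23 = 1, so t = 15. So 23^(−1) ≡ 15 (mod 43). Verify: 23 · 15 = 345 ≡ 1 (mod 43). ✓

Final answer: 23^(−1) ≡ 15 (mod 43)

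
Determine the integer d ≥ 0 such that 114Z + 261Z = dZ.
(114, 261) = (3); d = 3

In the PID Z, (a, b) is generated by gcd(a, b). Compute gcd(261, 114) with the extended Euclidean algorithm, tracking rows (r, s, t) with s·261 + t·114 = r:
  row A: (261, 1, 0)   [1·261 + 0·114 = 261]
  row B: (114, 0, 1)   [0·261 + 1·114 = 114]
  261 = 2·114 + 33   → row C = row A − 2·row B = (33, 1, −2)   [check: 1·261 − 2·114 = 33]
  114 = 3·33 + 15   → row D = row B − 3·row C = (15, −3, 7)   [check: −3·261 + 7·114 = 15]
  33 = 2·15 + 3   → row E = row C − 2·row D = (3, 7, −16)   [check: 7·261 − 16·114 = 3]
  15 = 5·3 + 0   → remainder 0, stop. gcd = 3 (last nonzero row E).
So gcd(114, 261) = 3, with Bézout identity 7·261 − 16·114 = 3. Containment (⊇): the Bézout identity exhibits 3 as an element of (114, 261), giving (3) ⊆ (114, 261). Containment (⊆): since 3 | 114 and 3 | 261 (114 = 3·38, 261 = 3·87), every Z-linear combination of 114 and 261 is divisible by 3, so (114, 261) ⊆ (3). Therefore (114, 261) = (3), d = 3.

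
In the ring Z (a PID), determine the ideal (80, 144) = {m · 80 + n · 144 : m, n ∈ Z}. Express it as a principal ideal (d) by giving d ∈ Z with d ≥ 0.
In the PID Z, (a, b) is generated by gcd(a, b). Compute gcd(144, 80) with the extended Euclidean algorithm, tracking rows (r, s, t) with s·144 + t·80 = r:
  row A: (144, 1, 0)   [1·144 + 0·80 = 144]
  row B: (80, 0, 1)   [0·144 + 1·80 = 80]
  144 = 1·80 + 64   → row C = row A − 1·row B = (64, 1, −1)   [check: 1·144 − 1·80 = 64]
  80 = 1·64 + 16   → row D = row B − 1·row C = (16, −1, 2)   [check: −1·144 + 2·80 = 16]
  64 = 4·16 + 0   → remainder 0, stop. gcd = 16 (last nonzero row D).
So gcd(80, 144) = 16, with Bézout identity −1·144 + 2·80 = 16. Containment (⊇): the Bézout identity exhibits 16 as an element of (80, 144), giving (16) ⊆ (80, 144). Containment (⊆): since 16 | 80 and 16 | 144 (80 = 16·5, 144 = 16·9), every Z-linear combination of 80 and 144 is divisible by 16, so (80, 144) ⊆ (16). Therefore (80, 144) = (16), d = 16.

Final answer: (80, 144) = (16); d = 16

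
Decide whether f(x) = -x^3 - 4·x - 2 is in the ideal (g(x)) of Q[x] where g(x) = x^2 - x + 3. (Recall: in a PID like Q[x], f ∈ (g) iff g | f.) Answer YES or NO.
NO

In Q[x] the ideal (g) consists of all multiples of g, so f ∈ (g) iff g | f, i.e. iff the remainder of f on division by g is 0. Divide f by g (g is monic, so eliminate the leading term of the running remainder at each step):
  leading term -x^3: subtract (-x)·g(x) = -x^3 + x^2 - 3·x, leaving -x^2 - x - 2
  leading term -x^2: subtract (-1)·g(x) = -x^2 + x - 3, leaving 1 - 2·x
The remainder r(x) = 1 - 2·x ≠ 0 (and deg r < deg g), so g ∤ f, i.e. f ∉ (g).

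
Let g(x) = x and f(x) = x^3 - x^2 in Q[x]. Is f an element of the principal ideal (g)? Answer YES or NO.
In Q[x] the ideal (g) consists of all multiples of g, so f ∈ (g) iff g | f, i.e. iff the remainder of f on division by g is 0. Divide f by g (g is monic, so eliminate the leading term of the running remainder at each step):
  leading term x^3: subtract (x^2)·g(x) = x^3, leaving -x^2
  leading term -x^2: subtract (-x)·g(x) = -x^2, leaving 0
The remainder is 0, so f(x) = g(x) · h(x) with h(x) = x^2 - x. Hence g | f, i.e. f ∈ (g).

Final answer: YES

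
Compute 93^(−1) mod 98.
93^(−1) ≡ 39 (mod 98)

Apply the extended Euclidean algorithm to (98, 93), tracking rows (r, s, t) with s·98 + t·93 = r. Each division r_prev = q·r_cur + r_new produces the new row as (previous row) − q·(current row):
  row A: (98, 1, 0)   [1·98 + 0·93 = 98]
  row B: (93, 0, 1)   [0·98 + 1·93 = 93]
  98 = 1·93 + 5   → row C = row A − 1·row B = (5, 1, −1)   [check: 1·98 − 1·93 = 5]
  93 = 18·5 + 3   → row D = row B − 18·row C = (3, −18, 19)   [check: −18·98 + 19·93 = 3]
  5 = 1·3 + 2   → row E = row C − 1·row D = (2, 19, −20)   [check: 19·98 − 20·93 = 2]
  3 = 1·2 + 1   → row F = row D − 1·row E = (1, −37, 39)   [check: −37·98 + 39·93 = 1]
  2 = 2·1 + 0   → remainder 0, stop. gcd = 1 (last nonzero row F).
The gcd is 1, so 93 is invertible mod 98. The last nonzero row gives −37·98 + 39·93 = 1, so t = 39. So 93^(−1) ≡ 39 (mod 98). Verify: 93 · 39 = 3627 ≡ 1 (mod 98). ✓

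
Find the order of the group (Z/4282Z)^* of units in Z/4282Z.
|(Z/4282Z)^*| = 2140

(Z/4282Z)^* consists of the classes a with gcd(a, 4282) = 1, so its order is φ(4282). φ is multiplicative, with φ(p^e) = p^e − p^(e−1). Factorise 4282 = 2 · 2141. Then
  φ(4282) = (2 − 1) · (2141 − 1) = 1 · 2140 = 2140.
Thus |(Z/4282Z)^*| = 2140.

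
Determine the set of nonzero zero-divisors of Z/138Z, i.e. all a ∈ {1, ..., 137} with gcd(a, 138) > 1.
nonzero zero-divisors of Z/138Z = {2, 3, 4, 6, 8, 9, 10, 12, 14, 15, 16, 18, 20, 21, 22, 23, 24, 26, 27, 28, 30, 32, 33, 34, 36, 38, 39, 40, 42, 44, 45, 46, 48, 50, 51, 52, 54, 56, 57, 58, 60, 62, 63, 64, 66, 68, 69, 70, 72, 74, 75, 76, 78, 80, 81, 82, 84, 86, 87, 88, 90, 92, 93, 94, 96, 98, 99, 100, 102, 104, 105, 106, 108, 110, 111, 112, 114, 115, 116, 117, 118, 120, 122, 123, 124, 126, 128, 129, 130, 132, 134, 135, 136}

An element a ∈ Z/138Z (with a ≠ 0) is a zero-divisor iff gcd(a, 138) > 1 (because a is a unit precisely when gcd(a, n) = 1, and in Z/nZ every nonzero, non-unit element is a zero-divisor). Scan a = 1, ..., 137 and keep those with gcd(a, 138) > 1:
  gcd(2, 138) = 2, gcd(3, 138) = 3, gcd(4, 138) = 2, gcd(6, 138) = 6, gcd(8, 138) = 2, gcd(9, 138) = 3, gcd(10, 138) = 2, gcd(12, 138) = 6, gcd(14, 138) = 2, gcd(15, 138) = 3, gcd(16, 138) = 2, gcd(18, 138) = 6, gcd(20, 138) = 2, gcd(21, 138) = 3, gcd(22, 138) = 2, gcd(23, 138) = 23, gcd(24, 138) = 6, gcd(26, 138) = 2, gcd(27, 138) = 3, gcd(28, 138) = 2, gcd(30, 138) = 6, gcd(32, 138) = 2, gcd(33, 138) = 3, gcd(34, 138) = 2, gcd(36, 138) = 6, gcd(38, 138) = 2, gcd(39, 138) = 3, gcd(40, 138) = 2, gcd(42, 138) = 6, gcd(44, 138) = 2, gcd(45, 138) = 3, gcd(46, 138) = 46, gcd(48, 138) = 6, gcd(50, 138) = 2, gcd(51, 138) = 3, gcd(52, 138) = 2, gcd(54, 138) = 6, gcd(56, 138) = 2, gcd(57, 138) = 3, gcd(58, 138) = 2, gcd(60, 138) = 6, gcd(62, 138) = 2, gcd(63, 138) = 3, gcd(64, 138) = 2, gcd(66, 138) = 6, gcd(68, 138) = 2, gcd(69, 138) = 69, gcd(70, 138) = 2, gcd(72, 138) = 6, gcd(74, 138) = 2, gcd(75, 138) = 3, gcd(76, 138) = 2, gcd(78, 138) = 6, gcd(80, 138) = 2, gcd(81, 138) = 3, gcd(82, 138) = 2, gcd(84, 138) = 6, gcd(86, 138) = 2, gcd(87, 138) = 3, gcd(88, 138) = 2, gcd(90, 138) = 6, gcd(92, 138) = 46, gcd(93, 138) = 3, gcd(94, 138) = 2, gcd(96, 138) = 6, gcd(98, 138) = 2, gcd(99, 138) = 3, gcd(100, 138) = 2, gcd(102, 138) = 6, gcd(104, 138) = 2, gcd(105, 138) = 3, gcd(106, 138) = 2, gcd(108, 138) = 6, gcd(110, 138) = 2, gcd(111, 138) = 3, gcd(112, 138) = 2, gcd(114, 138) = 6, gcd(115, 138) = 23, gcd(116, 138) = 2, gcd(117, 138) = 3, gcd(118, 138) = 2, gcd(120, 138) = 6, gcd(122, 138) = 2, gcd(123, 138) = 3, gcd(124, 138) = 2, gcd(126, 138) = 6, gcd(128, 138) = 2, gcd(129, 138) = 3, gcd(130, 138) = 2, gcd(132, 138) = 6, gcd(134, 138) = 2, gcd(135, 138) = 3, gcd(136, 138) = 2.
All other a ∈ {1, ..., 137} have gcd(a, 138) = 1 and are units. So the nonzero zero-divisors are exactly the 93 values of a appearing in this scan.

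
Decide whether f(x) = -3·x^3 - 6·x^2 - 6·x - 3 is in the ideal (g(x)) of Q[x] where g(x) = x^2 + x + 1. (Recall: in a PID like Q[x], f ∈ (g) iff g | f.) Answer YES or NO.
In Q[x] the ideal (g) consists of all multiples of g, so f ∈ (g) iff g | f, i.e. iff the remainder of f on division by g is 0. Divide f by g (g is monic, so eliminate the leading term of the running remainder at each step):
  leading term -3·x^3: subtract (-3·x)·g(x) = -3·x^3 - 3·x^2 - 3·x, leaving -3·x^2 - 3·x - 3
  leading term -3·x^2: subtract (-3)·g(x) = -3·x^2 - 3·x - 3, leaving 0
The remainder is 0, so f(x) = g(x) · h(x) with h(x) = -3·x - 3. Hence g | f, i.e. f ∈ (g).

Final answer: YES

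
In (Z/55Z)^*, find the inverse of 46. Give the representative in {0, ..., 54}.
46^(−1) ≡ 6 (mod 55)

Apply the extended Euclidean algorithm to (55, 46), tracking rows (r, s, t) with s·55 + t·46 = r. Each division r_prev = q·r_cur + r_new produces the new row as (previous row) − q·(current row):
  row A: (55, 1, 0)   [1·55 + 0·46 = 55]
  row B: (46, 0, 1)   [0·55 + 1·46 = 46]
  55 = 1·46 + 9   → row C = row A − 1·row B = (9, 1, −1)   [check: 1·55 − 1·46 = 9]
  46 = 5·9 + 1   → row D = row B − 5·row C = (1, −5, 6)   [check: −5·55 + 6·46 = 1]
  9 = 9·1 + 0   → remainder 0, stop. gcd = 1 (last nonzero row D).
The gcd is 1, so 46 is invertible mod 55. The last nonzero row gives −5·55 + 6·46 = 1, so t = 6. So 46^(−1) ≡ 6 (mod 55). Verify: 46 · 6 = 276 ≡ 1 (mod 55). ✓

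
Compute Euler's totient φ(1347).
φ(1347) = 896

φ is multiplicative, with φ(p^e) = p^e − p^(e−1). Factorise 1347 = 3 · 449. Then
  φ(1347) = (3 − 1) · (449 − 1) = 2 · 448 = 896.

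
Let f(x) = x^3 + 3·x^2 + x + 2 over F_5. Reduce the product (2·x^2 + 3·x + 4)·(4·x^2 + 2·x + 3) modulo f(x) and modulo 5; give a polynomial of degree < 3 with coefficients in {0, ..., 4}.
Multiply as integer polynomials: a · b = 8·x^4 + 16·x^3 + 28·x^2 + 17·x + 12. Reducing coefficients mod 5: a · b ≡ 3·x^4 + x^3 + 3·x^2 + 2·x + 2. Now divide by f(x) = x^3 + 3·x^2 + x + 2 in F_5[x], eliminating the leading term at each step:
  leading term 3·x^4: subtract (3·x)·f(x) = 3·x^4 + 4·x^3 + 3·x^2 + x, leaving 2·x^3 + x + 2 (coefficients mod 5)
  leading term 2·x^3: subtract (2)·f(x) = 2·x^3 + x^2 + 2·x + 4, leaving 4·x^2 + 4·x + 3 (coefficients mod 5)
The degree is now < 3, so this is the remainder. Hence a · b ≡ 4·x^2 + 4·x + 3 in F_5[x]/(f).

Final answer: a · b ≡ 4·x^2 + 4·x + 3 (mod f(x))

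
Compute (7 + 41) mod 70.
Both summands are already reduced mod 70. 7 + 41 = 48; 48 = 0·70 + 48, so (7 + 41) mod 70 = 48.

Final answer: 48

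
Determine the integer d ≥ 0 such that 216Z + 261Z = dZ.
In the PID Z, (a, b) is generated by gcd(a, b). Compute gcd(261, 216) with the extended Euclidean algorithm, tracking rows (r, s, t) with s·261 + t·216 = r:
  row A: (261, 1, 0)   [1·261 + 0·216 = 261]
  row B: (216, 0, 1)   [0·261 + 1·216 = 216]
  261 = 1·216 + 45   → row C = row A − 1·row B = (45, 1, −1)   [check: 1·261 − 1·216 = 45]
  216 = 4·45 + 36   → row D = row B − 4·row C = (36, −4, 5)   [check: −4·261 + 5·216 = 36]
  45 = 1·36 + 9   → row E = row C − 1·row D = (9, 5, −6)   [check: 5·261 − 6·216 = 9]
  36 = 4·9 + 0   → remainder 0, stop. gcd = 9 (last nonzero row E).
So gcd(216, 261) = 9, with Bézout identity 5·261 − 6·216 = 9. Containment (⊇): the Bézout identity exhibits 9 as an element of (216, 261), giving (9) ⊆ (216, 261). Containment (⊆): since 9 | 216 and 9 | 261 (216 = 9·24, 261 = 9·29), every Z-linear combination of 216 and 261 is divisible by 9, so (216, 261) ⊆ (9). Therefore (216, 261) = (9), d = 9.

Final answer: (216, 261) = (9); d = 9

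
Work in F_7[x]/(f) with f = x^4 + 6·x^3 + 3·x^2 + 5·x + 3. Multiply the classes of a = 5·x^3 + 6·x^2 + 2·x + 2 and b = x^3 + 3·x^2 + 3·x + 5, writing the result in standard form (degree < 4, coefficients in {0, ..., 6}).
a · b ≡ x^3 + 4·x^2 + 2·x + 5 (mod f(x))

Multiply as integer polynomials: a · b = 5·x^6 + 21·x^5 + 35·x^4 + 51·x^3 + 42·x^2 + 16·x + 10. Reducing coefficients mod 7: a · b ≡ 5·x^6 + 2·x^3 + 2·x + 3. Now divide by f(x) = x^4 + 6·x^3 + 3·x^2 + 5·x + 3 in F_7[x], eliminating the leading term at each step:
  leading term 5·x^6: subtract (5·x^2)·f(x) = 5·x^6 + 2·x^5 + x^4 + 4·x^3 + x^2, leaving 5·x^5 + 6·x^4 + 5·x^3 + 6·x^2 + 2·x + 3 (coefficients mod 7)
  leading term 5·x^5: subtract (5·x)·f(x) = 5·x^5 + 2·x^4 + x^3 + 4·x^2 + x, leaving 4·x^4 + 4·x^3 + 2·x^2 + x + 3 (coefficients mod 7)
  leading term 4·x^4: subtract (4)·f(x) = 4·x^4 + 3·x^3 + 5·x^2 + 6·x + 5, leaving x^3 + 4·x^2 + 2·x + 5 (coefficients mod 7)
The degree is now < 4, so this is the remainder. Hence a · b ≡ x^3 + 4·x^2 + 2·x + 5 in F_7[x]/(f).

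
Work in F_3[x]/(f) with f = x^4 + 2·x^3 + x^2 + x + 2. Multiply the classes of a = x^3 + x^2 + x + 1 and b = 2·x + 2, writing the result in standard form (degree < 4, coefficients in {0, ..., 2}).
Multiply as integer polynomials: a · b = 2·x^4 + 4·x^3 + 4·x^2 + 4·x + 2. Reducing coefficients mod 3: a · b ≡ 2·x^4 + x^3 + x^2 + x + 2. Now divide by f(x) = x^4 + 2·x^3 + x^2 + x + 2 in F_3[x], eliminating the leading term at each step:
  leading term 2·x^4: subtract (2)·f(x) = 2·x^4 + x^3 + 2·x^2 + 2·x + 1, leaving 2·x^2 + 2·x + 1 (coefficients mod 3)
The degree is now < 4, so this is the remainder. Hence a · b ≡ 2·x^2 + 2·x + 1 in F_3[x]/(f).

Final answer: a · b ≡ 2·x^2 + 2·x + 1 (mod f(x))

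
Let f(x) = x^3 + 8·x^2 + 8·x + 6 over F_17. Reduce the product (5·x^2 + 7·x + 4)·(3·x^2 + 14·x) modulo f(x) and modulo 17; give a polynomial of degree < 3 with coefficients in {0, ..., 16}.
Multiply as integer polynomials: a · b = 15·x^4 + 91·x^3 + 110·x^2 + 56·x. Reducing coefficients mod 17: a · b ≡ 15·x^4 + 6·x^3 + 8·x^2 + 5·x. Now divide by f(x) = x^3 + 8·x^2 + 8·x + 6 in F_17[x], eliminating the leading term at each step:
  leading term 15·x^4: subtract (15·x)·f(x) = 15·x^4 + x^3 + x^2 + 5·x, leaving 5·x^3 + 7·x^2 (coefficients mod 17)
  leading term 5·x^3: subtract (5)·f(x) = 5·x^3 + 6·x^2 + 6·x + 13, leaving x^2 + 11·x + 4 (coefficients mod 17)
The degree is now < 3, so this is the remainder. Hence a · b ≡ x^2 + 11·x + 4 in F_17[x]/(f).

Final answer: a · b ≡ x^2 + 11·x + 4 (mod f(x))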